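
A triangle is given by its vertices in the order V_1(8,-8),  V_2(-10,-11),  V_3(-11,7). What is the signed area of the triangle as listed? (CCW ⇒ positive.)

-163.5

Apply Gauss's area formula: 2A = Σ (x_i·y_{i+1} − x_{i+1}·y_i), indices taken mod 3.
V_1→V_2: (8)(-11) − (-10)(-8) = -168
V_2→V_3: (-10)(7) − (-11)(-11) = -191
V_3→V_1: (-11)(-8) − (8)(7) = 32
Σ = -327
Signed area = Σ/2 = -163.5 (negative ⇒ clockwise traversal).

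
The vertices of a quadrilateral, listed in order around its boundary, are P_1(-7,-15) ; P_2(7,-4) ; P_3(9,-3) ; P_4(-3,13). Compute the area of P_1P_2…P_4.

Σ = (133) + (15) + (108) + (136) = 392
Area = |Σ|/2 = 196.

196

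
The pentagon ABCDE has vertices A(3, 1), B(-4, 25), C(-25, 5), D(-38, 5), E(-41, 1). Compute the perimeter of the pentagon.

|AB| = √((-7)² + (24)²) = √625 = 25
|BC| = √((-21)² + (-20)²) = √841 = 29
|CD| = √((-13)² + (0)²) = √169 = 13
|DE| = √((-3)² + (-4)²) = √25 = 5
|EA| = √((44)² + (0)²) = √1936 = 44
Perimeter = 25 + 29 + 13 + 5 + 44 = 116.

116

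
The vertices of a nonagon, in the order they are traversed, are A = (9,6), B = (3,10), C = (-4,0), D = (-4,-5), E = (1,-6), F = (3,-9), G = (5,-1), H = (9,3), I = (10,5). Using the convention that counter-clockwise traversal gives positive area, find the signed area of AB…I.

Apply the shoelace formula: 2A = Σ (x_i·y_{i+1} − x_{i+1}·y_i), indices taken mod 9.
Σ = (72) + (40) + (20) + (29) + (9) + (42) + (24) + (15) + (15) = 266
Signed area = Σ/2 = 133 (positive ⇒ counter-clockwise traversal).

133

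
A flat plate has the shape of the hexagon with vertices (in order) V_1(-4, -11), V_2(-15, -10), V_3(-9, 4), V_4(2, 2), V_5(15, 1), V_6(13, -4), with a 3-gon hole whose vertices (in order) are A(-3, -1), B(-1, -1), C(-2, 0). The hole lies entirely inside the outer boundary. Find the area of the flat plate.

Outer boundary:
Apply Gauss's area formula: 2A = Σ (x_i·y_{i+1} − x_{i+1}·y_i), indices taken mod 6.
V_1→V_2: (-4)(-10) − (-15)(-11) = -125
V_2→V_3: (-15)(4) − (-9)(-10) = -150
V_3→V_4: (-9)(2) − (2)(4) = -26
V_4→V_5: (2)(1) − (15)(2) = -28
V_5→V_6: (15)(-4) − (13)(1) = -73
V_6→V_1: (13)(-11) − (-4)(-4) = -159
Σ = -561
Area = |Σ|/2 = 280.5.
Hole:
Σ = (2) + (-2) + (2) = 2
Area = |Σ|/2 = 1.
Net area = 280.5 − 1 = 279.5.

279.5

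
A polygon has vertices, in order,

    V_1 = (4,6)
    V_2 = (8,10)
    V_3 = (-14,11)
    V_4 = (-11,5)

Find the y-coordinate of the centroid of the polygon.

Apply the shoelace (surveyor's) formula. First the cross-terms c_i = x_i·y_{i+1} − x_{i+1}·y_i:
  -8, 228, 51, -86  ⇒  2A = 185, A = 92.5.
Then Σ (y_i + y_{i+1})·c_i = 4530, so ȳ = 4530 / (6·92.5) = 302/37.

302/37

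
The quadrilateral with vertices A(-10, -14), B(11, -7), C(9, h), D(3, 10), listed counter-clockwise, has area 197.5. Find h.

Write out the shoelace sum; only the two edges meeting at C involve h:
2·Area = [(11·h − 9·(-7)) + (9·10 − 3·h)] + 282
       = 8·h + 435 = 395
⇒ h = -5.

-5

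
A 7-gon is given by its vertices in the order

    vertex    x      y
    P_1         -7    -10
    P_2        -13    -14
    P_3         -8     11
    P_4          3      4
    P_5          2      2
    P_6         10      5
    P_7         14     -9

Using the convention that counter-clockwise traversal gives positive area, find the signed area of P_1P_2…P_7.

Apply the shoelace formula: 2A = Σ (x_i·y_{i+1} − x_{i+1}·y_i), indices taken mod 7.
Cross-terms: -32, -255, -65, -2, -10, -160, -203  ⇒  Σ = -727
Signed area = Σ/2 = -363.5 (negative ⇒ clockwise traversal).

-363.5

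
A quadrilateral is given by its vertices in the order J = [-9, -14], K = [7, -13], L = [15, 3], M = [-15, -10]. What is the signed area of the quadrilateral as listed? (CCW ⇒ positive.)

223

J→K: (-9)(-13) − (7)(-14) = 215
K→L: (7)(3) − (15)(-13) = 216
L→M: (15)(-10) − (-15)(3) = -105
M→J: (-15)(-14) − (-9)(-10) = 120
Σ = 446
Signed area = Σ/2 = 223 (positive ⇒ counter-clockwise traversal).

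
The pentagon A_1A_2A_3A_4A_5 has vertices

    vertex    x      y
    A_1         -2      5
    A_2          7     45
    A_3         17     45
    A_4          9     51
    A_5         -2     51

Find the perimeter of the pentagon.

118

|A_1A_2| = √((9)² + (40)²) = √1681 = 41
|A_2A_3| = √((10)² + (0)²) = √100 = 10
|A_3A_4| = √((-8)² + (6)²) = √100 = 10
|A_4A_5| = √((-11)² + (0)²) = √121 = 11
|A_5A_1| = √((0)² + (-46)²) = √2116 = 46
Perimeter = 41 + 10 + 10 + 11 + 46 = 118.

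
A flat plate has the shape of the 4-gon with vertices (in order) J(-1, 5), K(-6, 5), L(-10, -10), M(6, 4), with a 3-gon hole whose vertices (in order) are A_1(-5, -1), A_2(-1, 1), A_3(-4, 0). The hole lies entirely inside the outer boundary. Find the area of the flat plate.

93.5

Outer boundary:
Σ = (25) + (110) + (20) + (34) = 189
Area = |Σ|/2 = 94.5.
Hole:
Apply the shoelace formula: 2A = Σ (x_i·y_{i+1} − x_{i+1}·y_i), indices taken mod 3.
Cross-terms: -6, 4, 4  ⇒  Σ = 2
Area = |Σ|/2 = 1.
Net area = 94.5 − 1 = 93.5.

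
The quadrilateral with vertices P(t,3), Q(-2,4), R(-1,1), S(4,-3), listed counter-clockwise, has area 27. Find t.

Write out the shoelace sum; only the two edges meeting at P involve t:
2·Area = [(4·3 − t·(-3)) + (t·4 − (-2)·3)] + 1
       = 7·t + 19 = 54
⇒ t = 5.

5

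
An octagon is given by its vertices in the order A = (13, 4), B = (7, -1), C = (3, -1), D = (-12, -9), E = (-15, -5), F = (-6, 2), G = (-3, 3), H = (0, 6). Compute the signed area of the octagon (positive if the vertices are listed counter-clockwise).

Apply Gauss's area formula: 2A = Σ (x_i·y_{i+1} − x_{i+1}·y_i), indices taken mod 8.
Cross-terms: -41, -4, -39, -75, -60, -12, -18, -78  ⇒  Σ = -327
Signed area = Σ/2 = -163.5 (negative ⇒ clockwise traversal).

-163.5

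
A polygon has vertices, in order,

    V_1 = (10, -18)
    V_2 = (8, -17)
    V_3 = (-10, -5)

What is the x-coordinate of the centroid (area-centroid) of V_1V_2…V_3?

8/3

Apply Gauss's area formula. First the cross-terms c_i = x_i·y_{i+1} − x_{i+1}·y_i:
  -26, -210, 230  ⇒  2A = -6, A = -3.
Then Σ (x_i + x_{i+1})·c_i = -48, so x̄ = -48 / (6·(-3)) = 8/3.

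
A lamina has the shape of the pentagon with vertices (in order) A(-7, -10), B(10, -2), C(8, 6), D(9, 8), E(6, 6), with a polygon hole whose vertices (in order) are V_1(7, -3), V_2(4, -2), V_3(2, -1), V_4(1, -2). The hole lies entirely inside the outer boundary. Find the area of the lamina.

Outer boundary:
Apply the shoelace formula: 2A = Σ (x_i·y_{i+1} − x_{i+1}·y_i), indices taken mod 5.
Σ = (114) + (76) + (10) + (6) + (-18) = 188
Area = |Σ|/2 = 94.
Hole:
Apply the shoelace (surveyor's) formula: 2A = Σ (x_i·y_{i+1} − x_{i+1}·y_i), indices taken mod 4.
V_1→V_2: (7)(-2) − (4)(-3) = -2
V_2→V_3: (4)(-1) − (2)(-2) = 0
V_3→V_4: (2)(-2) − (1)(-1) = -3
V_4→V_1: (1)(-3) − (7)(-2) = 11
Σ = 6
Area = |Σ|/2 = 3.
Net area = 94 − 3 = 91.

91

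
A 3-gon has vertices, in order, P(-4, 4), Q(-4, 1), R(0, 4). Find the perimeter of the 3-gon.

12

|PQ| = √((0)² + (-3)²) = √9 = 3
|QR| = √((4)² + (3)²) = √25 = 5
|RP| = √((-4)² + (0)²) = √16 = 4
Perimeter = 3 + 5 + 4 = 12.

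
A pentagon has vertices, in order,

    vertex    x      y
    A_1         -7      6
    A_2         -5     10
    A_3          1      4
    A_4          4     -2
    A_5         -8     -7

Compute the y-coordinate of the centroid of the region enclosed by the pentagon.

Apply Gauss's area formula. First the cross-terms c_i = x_i·y_{i+1} − x_{i+1}·y_i:
  -40, -30, -18, -44, -97  ⇒  2A = -229, A = -114.5.
Then Σ (y_i + y_{i+1})·c_i = -603, so ȳ = -603 / (6·(-114.5)) = 201/229.

201/229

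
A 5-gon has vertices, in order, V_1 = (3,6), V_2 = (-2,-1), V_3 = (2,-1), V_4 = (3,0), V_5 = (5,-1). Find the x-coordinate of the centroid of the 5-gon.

Apply Gauss's area formula. First the cross-terms c_i = x_i·y_{i+1} − x_{i+1}·y_i:
  9, 4, 3, -3, 33  ⇒  2A = 46, A = 23.
Then Σ (x_i + x_{i+1})·c_i = 264, so x̄ = 264 / (6·23) = 44/23.

44/23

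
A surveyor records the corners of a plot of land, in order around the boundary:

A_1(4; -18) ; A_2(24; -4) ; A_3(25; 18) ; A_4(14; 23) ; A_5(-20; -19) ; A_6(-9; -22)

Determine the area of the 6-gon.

992

Apply the shoelace (surveyor's) formula: 2A = Σ (x_i·y_{i+1} − x_{i+1}·y_i), indices taken mod 6.
Σ = (416) + (532) + (323) + (194) + (269) + (250) = 1984
Area = |Σ|/2 = 992.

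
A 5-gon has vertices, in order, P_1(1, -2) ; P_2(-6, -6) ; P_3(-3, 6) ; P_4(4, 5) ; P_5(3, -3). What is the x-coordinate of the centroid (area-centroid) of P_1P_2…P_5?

-112/141

Apply the shoelace (surveyor's) formula. First the cross-terms c_i = x_i·y_{i+1} − x_{i+1}·y_i:
  -18, -54, -39, -27, -3  ⇒  2A = -141, A = -70.5.
Then Σ (x_i + x_{i+1})·c_i = 336, so x̄ = 336 / (6·(-70.5)) = -112/141.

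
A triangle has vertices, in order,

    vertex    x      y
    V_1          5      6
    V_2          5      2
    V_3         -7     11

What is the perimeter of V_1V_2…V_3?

|V_1V_2| = √((0)² + (-4)²) = √16 = 4
|V_2V_3| = √((-12)² + (9)²) = √225 = 15
|V_3V_1| = √((12)² + (-5)²) = √169 = 13
Perimeter = 4 + 15 + 13 = 32.

32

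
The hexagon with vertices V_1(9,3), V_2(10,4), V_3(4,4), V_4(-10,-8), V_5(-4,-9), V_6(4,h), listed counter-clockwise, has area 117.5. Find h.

The doubled signed area Σ (x_i y_{i+1} − x_{i+1} y_i) is linear in h.
With h=0 it equals 144; the coefficient of h is -13 (from the two edges through V_6).
So -13·h + 144 = 2·117.5 = 235 ⇒ h = -7.

-7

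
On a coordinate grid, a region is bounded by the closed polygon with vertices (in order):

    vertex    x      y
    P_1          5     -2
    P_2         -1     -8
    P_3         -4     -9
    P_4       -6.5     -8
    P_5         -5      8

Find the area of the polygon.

106.75

Apply the shoelace (surveyor's) formula: 2A = Σ (x_i·y_{i+1} − x_{i+1}·y_i), indices taken mod 5.
Cross-terms: -42, -23, -26.5, -92, -30  ⇒  Σ = -213.5
Area = |Σ|/2 = 106.75.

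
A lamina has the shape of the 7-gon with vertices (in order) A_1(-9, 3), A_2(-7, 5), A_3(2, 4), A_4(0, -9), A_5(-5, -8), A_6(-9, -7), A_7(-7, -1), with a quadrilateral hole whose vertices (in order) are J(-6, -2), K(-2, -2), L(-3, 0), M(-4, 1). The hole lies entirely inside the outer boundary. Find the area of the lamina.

109.5

Outer boundary:
Apply the shoelace (surveyor's) formula: 2A = Σ (x_i·y_{i+1} − x_{i+1}·y_i), indices taken mod 7.
Cross-terms: -24, -38, -18, -45, -37, -40, -30  ⇒  Σ = -232
Area = |Σ|/2 = 116.
Hole:
J→K: (-6)(-2) − (-2)(-2) = 8
K→L: (-2)(0) − (-3)(-2) = -6
L→M: (-3)(1) − (-4)(0) = -3
M→J: (-4)(-2) − (-6)(1) = 14
Σ = 13
Area = |Σ|/2 = 6.5.
Net area = 116 − 6.5 = 109.5.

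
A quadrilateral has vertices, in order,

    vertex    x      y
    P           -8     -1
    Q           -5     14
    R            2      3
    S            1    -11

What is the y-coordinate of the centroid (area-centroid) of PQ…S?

164/137

Apply Gauss's area formula. First the cross-terms c_i = x_i·y_{i+1} − x_{i+1}·y_i:
  -117, -43, -25, -89  ⇒  2A = -274, A = -137.
Then Σ (y_i + y_{i+1})·c_i = -984, so ȳ = -984 / (6·(-137)) = 164/137.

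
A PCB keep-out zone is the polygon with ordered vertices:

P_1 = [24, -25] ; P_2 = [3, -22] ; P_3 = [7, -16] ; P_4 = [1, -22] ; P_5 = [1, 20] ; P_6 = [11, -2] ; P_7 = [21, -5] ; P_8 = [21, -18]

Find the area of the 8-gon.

522

Apply the shoelace formula: 2A = Σ (x_i·y_{i+1} − x_{i+1}·y_i), indices taken mod 8.
Σ = (-453) + (106) + (-138) + (42) + (-222) + (-13) + (-273) + (-93) = -1044
Area = |Σ|/2 = 522.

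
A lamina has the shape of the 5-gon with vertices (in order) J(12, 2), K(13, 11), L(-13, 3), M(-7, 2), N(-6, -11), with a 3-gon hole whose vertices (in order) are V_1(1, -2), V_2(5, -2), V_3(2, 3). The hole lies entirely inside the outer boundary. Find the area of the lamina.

Outer boundary:
Apply the shoelace formula: 2A = Σ (x_i·y_{i+1} − x_{i+1}·y_i), indices taken mod 5.
Σ = (106) + (182) + (-5) + (89) + (120) = 492
Area = |Σ|/2 = 246.
Hole:
Apply the shoelace (surveyor's) formula: 2A = Σ (x_i·y_{i+1} − x_{i+1}·y_i), indices taken mod 3.
V_1→V_2: (1)(-2) − (5)(-2) = 8
V_2→V_3: (5)(3) − (2)(-2) = 19
V_3→V_1: (2)(-2) − (1)(3) = -7
Σ = 20
Area = |Σ|/2 = 10.
Net area = 246 − 10 = 236.

236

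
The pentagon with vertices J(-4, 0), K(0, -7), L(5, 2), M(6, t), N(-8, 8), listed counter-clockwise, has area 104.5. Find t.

6

The doubled signed area Σ (x_i y_{i+1} − x_{i+1} y_i) is linear in t.
With t=0 it equals 131; the coefficient of t is 13 (from the two edges through M).
So 13·t + 131 = 2·104.5 = 209 ⇒ t = 6.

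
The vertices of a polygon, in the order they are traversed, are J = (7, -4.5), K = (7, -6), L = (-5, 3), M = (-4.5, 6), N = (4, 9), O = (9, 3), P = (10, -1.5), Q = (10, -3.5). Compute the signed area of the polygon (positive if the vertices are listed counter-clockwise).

Σ = (-10.5) + (-9) + (-16.5) + (-64.5) + (-69) + (-43.5) + (-20) + (-20.5) = -253.5
Signed area = Σ/2 = -126.75 (negative ⇒ clockwise traversal).

-126.75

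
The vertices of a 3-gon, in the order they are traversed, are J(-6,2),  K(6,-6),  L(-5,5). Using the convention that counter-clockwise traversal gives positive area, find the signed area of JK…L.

Σ = (24) + (0) + (20) = 44
Signed area = Σ/2 = 22 (positive ⇒ counter-clockwise traversal).

22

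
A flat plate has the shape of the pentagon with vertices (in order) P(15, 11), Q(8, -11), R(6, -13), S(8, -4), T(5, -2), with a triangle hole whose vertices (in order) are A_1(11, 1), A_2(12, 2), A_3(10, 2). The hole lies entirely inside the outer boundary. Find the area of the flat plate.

Outer boundary:
Apply the shoelace (surveyor's) formula: 2A = Σ (x_i·y_{i+1} − x_{i+1}·y_i), indices taken mod 5.
P→Q: (15)(-11) − (8)(11) = -253
Q→R: (8)(-13) − (6)(-11) = -38
R→S: (6)(-4) − (8)(-13) = 80
S→T: (8)(-2) − (5)(-4) = 4
T→P: (5)(11) − (15)(-2) = 85
Σ = -122
Area = |Σ|/2 = 61.
Hole:
Cross-terms: 10, 4, -12  ⇒  Σ = 2
Area = |Σ|/2 = 1.
Net area = 61 − 1 = 60.

60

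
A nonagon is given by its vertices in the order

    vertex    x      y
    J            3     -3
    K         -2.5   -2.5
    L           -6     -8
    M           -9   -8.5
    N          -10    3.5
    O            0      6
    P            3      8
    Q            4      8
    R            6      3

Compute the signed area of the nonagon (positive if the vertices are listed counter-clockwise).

Apply Gauss's area formula: 2A = Σ (x_i·y_{i+1} − x_{i+1}·y_i), indices taken mod 9.
J→K: (3)(-2.5) − (-2.5)(-3) = -15
K→L: (-2.5)(-8) − (-6)(-2.5) = 5
L→M: (-6)(-8.5) − (-9)(-8) = -21
M→N: (-9)(3.5) − (-10)(-8.5) = -116.5
N→O: (-10)(6) − (0)(3.5) = -60
O→P: (0)(8) − (3)(6) = -18
P→Q: (3)(8) − (4)(8) = -8
Q→R: (4)(3) − (6)(8) = -36
R→J: (6)(-3) − (3)(3) = -27
Σ = -296.5
Signed area = Σ/2 = -148.25 (negative ⇒ clockwise traversal).

-148.25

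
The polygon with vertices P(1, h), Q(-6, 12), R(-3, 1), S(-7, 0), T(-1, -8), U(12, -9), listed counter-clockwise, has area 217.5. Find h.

12

The doubled signed area Σ (x_i y_{i+1} − x_{i+1} y_i) is linear in h.
With h=0 it equals 219; the coefficient of h is 18 (from the two edges through P).
So 18·h + 219 = 2·217.5 = 435 ⇒ h = 12.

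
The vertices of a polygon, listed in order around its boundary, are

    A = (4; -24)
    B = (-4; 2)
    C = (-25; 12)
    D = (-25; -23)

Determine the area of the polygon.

740.5

Apply the shoelace (surveyor's) formula: 2A = Σ (x_i·y_{i+1} − x_{i+1}·y_i), indices taken mod 4.
A→B: (4)(2) − (-4)(-24) = -88
B→C: (-4)(12) − (-25)(2) = 2
C→D: (-25)(-23) − (-25)(12) = 875
D→A: (-25)(-24) − (4)(-23) = 692
Σ = 1481
Area = |Σ|/2 = 740.5.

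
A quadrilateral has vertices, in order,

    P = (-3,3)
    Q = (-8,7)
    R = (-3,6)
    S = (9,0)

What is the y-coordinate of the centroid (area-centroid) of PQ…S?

188/51

Apply the shoelace formula. First the cross-terms c_i = x_i·y_{i+1} − x_{i+1}·y_i:
  3, -27, -54, 27  ⇒  2A = -51, A = -25.5.
Then Σ (y_i + y_{i+1})·c_i = -564, so ȳ = -564 / (6·(-25.5)) = 188/51.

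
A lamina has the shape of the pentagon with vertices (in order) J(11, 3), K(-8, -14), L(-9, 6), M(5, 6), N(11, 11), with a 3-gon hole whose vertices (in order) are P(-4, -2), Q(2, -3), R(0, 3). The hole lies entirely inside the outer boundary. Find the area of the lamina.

Outer boundary:
Σ = (-130) + (-174) + (-84) + (-11) + (-88) = -487
Area = |Σ|/2 = 243.5.
Hole:
Apply the shoelace formula: 2A = Σ (x_i·y_{i+1} − x_{i+1}·y_i), indices taken mod 3.
Σ = (16) + (6) + (12) = 34
Area = |Σ|/2 = 17.
Net area = 243.5 − 17 = 226.5.

226.5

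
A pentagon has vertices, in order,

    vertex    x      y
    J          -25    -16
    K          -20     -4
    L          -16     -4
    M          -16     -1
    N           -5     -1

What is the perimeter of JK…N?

56

|JK| = √((5)² + (12)²) = √169 = 13
|KL| = √((4)² + (0)²) = √16 = 4
|LM| = √((0)² + (3)²) = √9 = 3
|MN| = √((11)² + (0)²) = √121 = 11
|NJ| = √((-20)² + (-15)²) = √625 = 25
Perimeter = 13 + 4 + 3 + 11 + 25 = 56.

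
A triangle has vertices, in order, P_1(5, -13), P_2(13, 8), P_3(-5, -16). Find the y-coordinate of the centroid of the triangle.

-7

Apply the shoelace formula. First the cross-terms c_i = x_i·y_{i+1} − x_{i+1}·y_i:
  209, -168, 145  ⇒  2A = 186, A = 93.
Then Σ (y_i + y_{i+1})·c_i = -3906, so ȳ = -3906 / (6·93) = -7.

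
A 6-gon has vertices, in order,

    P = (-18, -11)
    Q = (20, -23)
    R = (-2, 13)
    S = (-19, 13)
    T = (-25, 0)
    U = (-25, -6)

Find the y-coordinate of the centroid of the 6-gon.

-296/87

Apply the shoelace formula. First the cross-terms c_i = x_i·y_{i+1} − x_{i+1}·y_i:
  634, 214, 221, 325, 150, 167  ⇒  2A = 1711, A = 855.5.
Then Σ (y_i + y_{i+1})·c_i = -17464, so ȳ = -17464 / (6·855.5) = -296/87.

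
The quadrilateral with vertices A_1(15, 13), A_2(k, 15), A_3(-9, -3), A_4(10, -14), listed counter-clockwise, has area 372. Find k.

The doubled signed area Σ (x_i y_{i+1} − x_{i+1} y_i) is linear in k.
With k=0 it equals 856; the coefficient of k is -16 (from the two edges through A_2).
So -16·k + 856 = 2·372 = 744 ⇒ k = 7.

7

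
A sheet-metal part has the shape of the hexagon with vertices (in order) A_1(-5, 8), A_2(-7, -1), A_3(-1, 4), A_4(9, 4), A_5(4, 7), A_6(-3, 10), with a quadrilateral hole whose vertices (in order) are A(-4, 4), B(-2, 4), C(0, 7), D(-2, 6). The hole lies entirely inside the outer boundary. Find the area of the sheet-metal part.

59

Outer boundary:
Σ = (61) + (-29) + (-40) + (47) + (61) + (26) = 126
Area = |Σ|/2 = 63.
Hole:
Σ = (-8) + (-14) + (14) + (16) = 8
Area = |Σ|/2 = 4.
Net area = 63 − 4 = 59.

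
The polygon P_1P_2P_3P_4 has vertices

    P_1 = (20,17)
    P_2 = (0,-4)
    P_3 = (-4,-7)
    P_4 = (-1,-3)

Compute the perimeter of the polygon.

|P_1P_2| = √((-20)² + (-21)²) = √841 = 29
|P_2P_3| = √((-4)² + (-3)²) = √25 = 5
|P_3P_4| = √((3)² + (4)²) = √25 = 5
|P_4P_1| = √((21)² + (20)²) = √841 = 29
Perimeter = 29 + 5 + 5 + 29 = 68.

68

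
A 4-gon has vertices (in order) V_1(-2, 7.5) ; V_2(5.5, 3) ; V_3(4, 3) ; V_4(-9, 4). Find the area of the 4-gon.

Apply the shoelace formula: 2A = Σ (x_i·y_{i+1} − x_{i+1}·y_i), indices taken mod 4.
Σ = (-47.25) + (4.5) + (43) + (-59.5) = -59.25
Area = |Σ|/2 = 29.625.

29.625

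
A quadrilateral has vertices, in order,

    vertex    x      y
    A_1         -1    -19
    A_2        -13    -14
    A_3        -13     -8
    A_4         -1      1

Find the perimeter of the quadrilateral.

|A_1A_2| = √((-12)² + (5)²) = √169 = 13
|A_2A_3| = √((0)² + (6)²) = √36 = 6
|A_3A_4| = √((12)² + (9)²) = √225 = 15
|A_4A_1| = √((0)² + (-20)²) = √400 = 20
Perimeter = 13 + 6 + 15 + 20 = 54.

54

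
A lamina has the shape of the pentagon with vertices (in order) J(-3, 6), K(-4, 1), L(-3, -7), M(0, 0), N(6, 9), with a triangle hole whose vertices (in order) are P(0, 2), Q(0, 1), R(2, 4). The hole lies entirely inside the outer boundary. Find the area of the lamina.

Outer boundary:
J→K: (-3)(1) − (-4)(6) = 21
K→L: (-4)(-7) − (-3)(1) = 31
L→M: (-3)(0) − (0)(-7) = 0
M→N: (0)(9) − (6)(0) = 0
N→J: (6)(6) − (-3)(9) = 63
Σ = 115
Area = |Σ|/2 = 57.5.
Hole:
Apply the surveyor's formula: 2A = Σ (x_i·y_{i+1} − x_{i+1}·y_i), indices taken mod 3.
P→Q: (0)(1) − (0)(2) = 0
Q→R: (0)(4) − (2)(1) = -2
R→P: (2)(2) − (0)(4) = 4
Σ = 2
Area = |Σ|/2 = 1.
Net area = 57.5 − 1 = 56.5.

56.5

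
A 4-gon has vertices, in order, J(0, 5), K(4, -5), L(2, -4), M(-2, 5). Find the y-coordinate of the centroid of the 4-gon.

Apply Gauss's area formula. First the cross-terms c_i = x_i·y_{i+1} − x_{i+1}·y_i:
  -20, -6, 2, -10  ⇒  2A = -34, A = -17.
Then Σ (y_i + y_{i+1})·c_i = -44, so ȳ = -44 / (6·(-17)) = 22/51.

22/51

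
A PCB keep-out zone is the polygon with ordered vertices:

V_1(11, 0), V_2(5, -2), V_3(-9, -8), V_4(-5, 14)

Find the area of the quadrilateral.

200

Apply the shoelace formula: 2A = Σ (x_i·y_{i+1} − x_{i+1}·y_i), indices taken mod 4.
V_1→V_2: (11)(-2) − (5)(0) = -22
V_2→V_3: (5)(-8) − (-9)(-2) = -58
V_3→V_4: (-9)(14) − (-5)(-8) = -166
V_4→V_1: (-5)(0) − (11)(14) = -154
Σ = -400
Area = |Σ|/2 = 200.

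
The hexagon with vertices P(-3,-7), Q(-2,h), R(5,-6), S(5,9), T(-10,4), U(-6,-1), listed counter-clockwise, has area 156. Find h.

The doubled signed area Σ (x_i y_{i+1} − x_{i+1} y_i) is linear in h.
With h=0 it equals 256; the coefficient of h is -8 (from the two edges through Q).
So -8·h + 256 = 2·156 = 312 ⇒ h = -7.

-7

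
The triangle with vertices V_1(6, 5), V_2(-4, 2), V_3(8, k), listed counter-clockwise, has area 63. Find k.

Write out the shoelace sum; only the two edges meeting at V_3 involve k:
2·Area = [((-4)·k − 8·2) + (8·5 − 6·k)] + 32
       = -10·k + 56 = 126
⇒ k = -7.

-7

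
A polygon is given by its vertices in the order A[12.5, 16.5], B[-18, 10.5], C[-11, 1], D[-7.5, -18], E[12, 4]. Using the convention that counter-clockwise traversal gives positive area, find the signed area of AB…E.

Apply the shoelace (surveyor's) formula: 2A = Σ (x_i·y_{i+1} − x_{i+1}·y_i), indices taken mod 5.
Σ = (428.25) + (97.5) + (205.5) + (186) + (148) = 1065.25
Signed area = Σ/2 = 532.625 (positive ⇒ counter-clockwise traversal).

532.625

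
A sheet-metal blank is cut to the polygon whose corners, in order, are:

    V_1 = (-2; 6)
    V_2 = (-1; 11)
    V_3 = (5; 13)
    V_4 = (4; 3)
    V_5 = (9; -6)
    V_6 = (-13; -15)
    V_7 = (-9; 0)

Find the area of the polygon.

287

Apply the shoelace formula: 2A = Σ (x_i·y_{i+1} − x_{i+1}·y_i), indices taken mod 7.
Cross-terms: -16, -68, -37, -51, -213, -135, -54  ⇒  Σ = -574
Area = |Σ|/2 = 287.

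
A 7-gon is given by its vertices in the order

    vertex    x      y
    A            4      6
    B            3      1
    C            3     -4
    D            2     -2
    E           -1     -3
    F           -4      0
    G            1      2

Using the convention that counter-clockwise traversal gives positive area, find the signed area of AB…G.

Apply the shoelace formula: 2A = Σ (x_i·y_{i+1} − x_{i+1}·y_i), indices taken mod 7.
A→B: (4)(1) − (3)(6) = -14
B→C: (3)(-4) − (3)(1) = -15
C→D: (3)(-2) − (2)(-4) = 2
D→E: (2)(-3) − (-1)(-2) = -8
E→F: (-1)(0) − (-4)(-3) = -12
F→G: (-4)(2) − (1)(0) = -8
G→A: (1)(6) − (4)(2) = -2
Σ = -57
Signed area = Σ/2 = -28.5 (negative ⇒ clockwise traversal).

-28.5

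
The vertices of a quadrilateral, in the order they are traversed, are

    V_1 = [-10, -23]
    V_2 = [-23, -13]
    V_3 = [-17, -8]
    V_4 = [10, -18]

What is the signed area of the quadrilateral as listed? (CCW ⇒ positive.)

-230

Apply Gauss's area formula: 2A = Σ (x_i·y_{i+1} − x_{i+1}·y_i), indices taken mod 4.
Cross-terms: -399, -37, 386, -410  ⇒  Σ = -460
Signed area = Σ/2 = -230 (negative ⇒ clockwise traversal).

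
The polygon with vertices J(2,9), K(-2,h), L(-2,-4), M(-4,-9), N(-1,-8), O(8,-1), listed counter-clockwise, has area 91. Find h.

The doubled signed area Σ (x_i y_{i+1} − x_{i+1} y_i) is linear in h.
With h=0 it equals 190; the coefficient of h is 4 (from the two edges through K).
So 4·h + 190 = 2·91 = 182 ⇒ h = -2.

-2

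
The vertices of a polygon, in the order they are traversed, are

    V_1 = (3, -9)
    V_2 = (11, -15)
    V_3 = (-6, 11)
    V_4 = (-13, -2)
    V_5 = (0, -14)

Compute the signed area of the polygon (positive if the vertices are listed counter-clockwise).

232

Cross-terms: 54, 31, 155, 182, 42  ⇒  Σ = 464
Signed area = Σ/2 = 232 (positive ⇒ counter-clockwise traversal).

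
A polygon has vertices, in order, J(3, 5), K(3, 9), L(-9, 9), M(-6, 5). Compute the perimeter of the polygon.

|JK| = √((0)² + (4)²) = √16 = 4
|KL| = √((-12)² + (0)²) = √144 = 12
|LM| = √((3)² + (-4)²) = √25 = 5
|MJ| = √((9)² + (0)²) = √81 = 9
Perimeter = 4 + 12 + 5 + 9 = 30.

30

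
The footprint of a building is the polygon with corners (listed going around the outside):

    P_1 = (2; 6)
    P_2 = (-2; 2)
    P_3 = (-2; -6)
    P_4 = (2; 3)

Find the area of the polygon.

22

P_1→P_2: (2)(2) − (-2)(6) = 16
P_2→P_3: (-2)(-6) − (-2)(2) = 16
P_3→P_4: (-2)(3) − (2)(-6) = 6
P_4→P_1: (2)(6) − (2)(3) = 6
Σ = 44
Area = |Σ|/2 = 22.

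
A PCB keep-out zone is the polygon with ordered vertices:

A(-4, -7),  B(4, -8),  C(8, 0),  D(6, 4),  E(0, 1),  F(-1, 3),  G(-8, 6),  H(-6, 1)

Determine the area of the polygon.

127.5

Apply the shoelace formula: 2A = Σ (x_i·y_{i+1} − x_{i+1}·y_i), indices taken mod 8.
Σ = (60) + (64) + (32) + (6) + (1) + (18) + (28) + (46) = 255
Area = |Σ|/2 = 127.5.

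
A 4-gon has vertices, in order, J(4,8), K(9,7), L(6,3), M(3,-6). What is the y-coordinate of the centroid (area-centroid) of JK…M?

193/56

Apply the shoelace formula. First the cross-terms c_i = x_i·y_{i+1} − x_{i+1}·y_i:
  -44, -15, -45, 48  ⇒  2A = -56, A = -28.
Then Σ (y_i + y_{i+1})·c_i = -579, so ȳ = -579 / (6·(-28)) = 193/56.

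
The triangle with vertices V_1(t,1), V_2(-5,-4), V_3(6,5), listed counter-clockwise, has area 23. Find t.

Write out the shoelace sum; only the two edges meeting at V_1 involve t:
2·Area = [(6·1 − t·5) + (t·(-4) − (-5)·1)] + -1
       = -9·t + 10 = 46
⇒ t = -4.

-4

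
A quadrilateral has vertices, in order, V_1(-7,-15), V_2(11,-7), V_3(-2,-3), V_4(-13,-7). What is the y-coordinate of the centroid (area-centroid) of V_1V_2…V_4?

-25/3

Apply the shoelace (surveyor's) formula. First the cross-terms c_i = x_i·y_{i+1} − x_{i+1}·y_i:
  214, -47, -25, 146  ⇒  2A = 288, A = 144.
Then Σ (y_i + y_{i+1})·c_i = -7200, so ȳ = -7200 / (6·144) = -25/3.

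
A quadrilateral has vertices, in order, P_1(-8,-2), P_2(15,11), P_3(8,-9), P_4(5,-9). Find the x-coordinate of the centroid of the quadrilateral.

188/39

Apply the shoelace formula. First the cross-terms c_i = x_i·y_{i+1} − x_{i+1}·y_i:
  -58, -223, -27, -82  ⇒  2A = -390, A = -195.
Then Σ (x_i + x_{i+1})·c_i = -5640, so x̄ = -5640 / (6·(-195)) = 188/39.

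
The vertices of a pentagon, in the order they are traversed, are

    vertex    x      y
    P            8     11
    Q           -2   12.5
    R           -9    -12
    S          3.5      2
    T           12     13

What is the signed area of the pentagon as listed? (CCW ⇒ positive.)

166

Apply the shoelace formula: 2A = Σ (x_i·y_{i+1} − x_{i+1}·y_i), indices taken mod 5.
Σ = (122) + (136.5) + (24) + (21.5) + (28) = 332
Signed area = Σ/2 = 166 (positive ⇒ counter-clockwise traversal).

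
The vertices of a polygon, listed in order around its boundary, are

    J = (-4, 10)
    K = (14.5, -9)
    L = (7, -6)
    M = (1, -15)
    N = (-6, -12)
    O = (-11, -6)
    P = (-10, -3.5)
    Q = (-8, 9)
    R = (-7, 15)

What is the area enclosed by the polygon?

318.25

Cross-terms: -109, -24, -99, -102, -96, -21.5, -118, -57, -10  ⇒  Σ = -636.5
Area = |Σ|/2 = 318.25.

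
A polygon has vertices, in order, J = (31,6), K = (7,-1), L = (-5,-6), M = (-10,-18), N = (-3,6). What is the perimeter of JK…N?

|JK| = √((-24)² + (-7)²) = √625 = 25
|KL| = √((-12)² + (-5)²) = √169 = 13
|LM| = √((-5)² + (-12)²) = √169 = 13
|MN| = √((7)² + (24)²) = √625 = 25
|NJ| = √((34)² + (0)²) = √1156 = 34
Perimeter = 25 + 13 + 13 + 25 + 34 = 110.

110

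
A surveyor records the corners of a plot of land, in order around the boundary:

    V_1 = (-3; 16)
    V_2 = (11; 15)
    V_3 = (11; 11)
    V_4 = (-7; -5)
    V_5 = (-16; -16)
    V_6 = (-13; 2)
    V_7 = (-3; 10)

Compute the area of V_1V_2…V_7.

296.5

Cross-terms: -221, -44, 22, 32, -240, -124, -18  ⇒  Σ = -593
Area = |Σ|/2 = 296.5.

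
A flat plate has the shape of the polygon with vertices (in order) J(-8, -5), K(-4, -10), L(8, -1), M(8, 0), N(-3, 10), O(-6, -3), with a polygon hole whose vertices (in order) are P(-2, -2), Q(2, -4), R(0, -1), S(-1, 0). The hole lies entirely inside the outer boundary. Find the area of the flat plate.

148

Outer boundary:
Apply Gauss's area formula: 2A = Σ (x_i·y_{i+1} − x_{i+1}·y_i), indices taken mod 6.
Cross-terms: 60, 84, 8, 80, 69, 6  ⇒  Σ = 307
Area = |Σ|/2 = 153.5.
Hole:
Apply the shoelace (surveyor's) formula: 2A = Σ (x_i·y_{i+1} − x_{i+1}·y_i), indices taken mod 4.
Σ = (12) + (-2) + (-1) + (2) = 11
Area = |Σ|/2 = 5.5.
Net area = 153.5 − 5.5 = 148.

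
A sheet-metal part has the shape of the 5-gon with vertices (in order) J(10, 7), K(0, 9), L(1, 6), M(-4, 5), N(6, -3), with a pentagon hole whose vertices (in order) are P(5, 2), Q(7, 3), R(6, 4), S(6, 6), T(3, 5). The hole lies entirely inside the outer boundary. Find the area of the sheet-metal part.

74

Outer boundary:
Apply the shoelace (surveyor's) formula: 2A = Σ (x_i·y_{i+1} − x_{i+1}·y_i), indices taken mod 5.
Σ = (90) + (-9) + (29) + (-18) + (72) = 164
Area = |Σ|/2 = 82.
Hole:
Cross-terms: 1, 10, 12, 12, -19  ⇒  Σ = 16
Area = |Σ|/2 = 8.
Net area = 82 − 8 = 74.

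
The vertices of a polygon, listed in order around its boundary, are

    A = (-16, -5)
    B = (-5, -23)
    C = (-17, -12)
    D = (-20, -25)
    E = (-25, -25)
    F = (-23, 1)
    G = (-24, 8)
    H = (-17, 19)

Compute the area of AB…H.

309.5

Apply the shoelace formula: 2A = Σ (x_i·y_{i+1} − x_{i+1}·y_i), indices taken mod 8.
Cross-terms: 343, -331, 185, -125, -600, -160, -320, 389  ⇒  Σ = -619
Area = |Σ|/2 = 309.5.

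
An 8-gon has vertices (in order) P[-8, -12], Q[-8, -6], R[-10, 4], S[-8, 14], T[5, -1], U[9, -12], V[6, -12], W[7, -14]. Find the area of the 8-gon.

296.5

P→Q: (-8)(-6) − (-8)(-12) = -48
Q→R: (-8)(4) − (-10)(-6) = -92
R→S: (-10)(14) − (-8)(4) = -108
S→T: (-8)(-1) − (5)(14) = -62
T→U: (5)(-12) − (9)(-1) = -51
U→V: (9)(-12) − (6)(-12) = -36
V→W: (6)(-14) − (7)(-12) = 0
W→P: (7)(-12) − (-8)(-14) = -196
Σ = -593
Area = |Σ|/2 = 296.5.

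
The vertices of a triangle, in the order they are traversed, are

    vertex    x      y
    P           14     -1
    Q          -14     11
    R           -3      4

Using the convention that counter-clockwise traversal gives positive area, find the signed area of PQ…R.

Σ = (140) + (-23) + (-53) = 64
Signed area = Σ/2 = 32 (positive ⇒ counter-clockwise traversal).

32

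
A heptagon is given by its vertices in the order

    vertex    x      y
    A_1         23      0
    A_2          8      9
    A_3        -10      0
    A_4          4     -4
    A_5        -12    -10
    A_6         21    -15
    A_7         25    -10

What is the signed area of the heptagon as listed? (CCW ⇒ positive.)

Cross-terms: 207, 90, 40, -88, 390, 165, 230  ⇒  Σ = 1034
Signed area = Σ/2 = 517 (positive ⇒ counter-clockwise traversal).

517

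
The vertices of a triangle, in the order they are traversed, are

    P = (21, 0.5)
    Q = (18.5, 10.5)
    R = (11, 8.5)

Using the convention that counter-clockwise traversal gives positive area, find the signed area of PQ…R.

40

Apply the surveyor's formula: 2A = Σ (x_i·y_{i+1} − x_{i+1}·y_i), indices taken mod 3.
Σ = (211.25) + (41.75) + (-173) = 80
Signed area = Σ/2 = 40 (positive ⇒ counter-clockwise traversal).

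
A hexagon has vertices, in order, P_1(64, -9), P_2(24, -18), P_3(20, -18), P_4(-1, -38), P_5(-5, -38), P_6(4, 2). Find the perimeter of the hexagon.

|P_1P_2| = √((-40)² + (-9)²) = √1681 = 41
|P_2P_3| = √((-4)² + (0)²) = √16 = 4
|P_3P_4| = √((-21)² + (-20)²) = √841 = 29
|P_4P_5| = √((-4)² + (0)²) = √16 = 4
|P_5P_6| = √((9)² + (40)²) = √1681 = 41
|P_6P_1| = √((60)² + (-11)²) = √3721 = 61
Perimeter = 41 + 4 + 29 + 4 + 41 + 61 = 180.

180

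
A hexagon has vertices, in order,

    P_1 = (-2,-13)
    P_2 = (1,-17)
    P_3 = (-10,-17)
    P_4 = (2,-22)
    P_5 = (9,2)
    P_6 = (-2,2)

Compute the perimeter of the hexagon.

80

|P_1P_2| = √((3)² + (-4)²) = √25 = 5
|P_2P_3| = √((-11)² + (0)²) = √121 = 11
|P_3P_4| = √((12)² + (-5)²) = √169 = 13
|P_4P_5| = √((7)² + (24)²) = √625 = 25
|P_5P_6| = √((-11)² + (0)²) = √121 = 11
|P_6P_1| = √((0)² + (-15)²) = √225 = 15
Perimeter = 5 + 11 + 13 + 25 + 11 + 15 = 80.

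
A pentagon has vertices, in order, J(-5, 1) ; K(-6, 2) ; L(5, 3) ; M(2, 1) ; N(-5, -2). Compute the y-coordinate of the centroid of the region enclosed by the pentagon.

142/141

Apply the surveyor's formula. First the cross-terms c_i = x_i·y_{i+1} − x_{i+1}·y_i:
  -4, -28, -1, 1, -15  ⇒  2A = -47, A = -23.5.
Then Σ (y_i + y_{i+1})·c_i = -142, so ȳ = -142 / (6·(-23.5)) = 142/141.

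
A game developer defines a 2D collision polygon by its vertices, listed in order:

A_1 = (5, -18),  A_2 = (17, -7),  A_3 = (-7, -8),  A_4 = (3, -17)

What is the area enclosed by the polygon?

A_1→A_2: (5)(-7) − (17)(-18) = 271
A_2→A_3: (17)(-8) − (-7)(-7) = -185
A_3→A_4: (-7)(-17) − (3)(-8) = 143
A_4→A_1: (3)(-18) − (5)(-17) = 31
Σ = 260
Area = |Σ|/2 = 130.

130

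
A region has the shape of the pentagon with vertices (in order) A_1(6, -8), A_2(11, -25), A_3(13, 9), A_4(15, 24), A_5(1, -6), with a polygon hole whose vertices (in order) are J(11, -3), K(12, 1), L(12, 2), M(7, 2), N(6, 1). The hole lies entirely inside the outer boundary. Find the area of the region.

209

Outer boundary:
Apply the shoelace formula: 2A = Σ (x_i·y_{i+1} − x_{i+1}·y_i), indices taken mod 5.
A_1→A_2: (6)(-25) − (11)(-8) = -62
A_2→A_3: (11)(9) − (13)(-25) = 424
A_3→A_4: (13)(24) − (15)(9) = 177
A_4→A_5: (15)(-6) − (1)(24) = -114
A_5→A_1: (1)(-8) − (6)(-6) = 28
Σ = 453
Area = |Σ|/2 = 226.5.
Hole:
Apply the shoelace formula: 2A = Σ (x_i·y_{i+1} − x_{i+1}·y_i), indices taken mod 5.
Σ = (47) + (12) + (10) + (-5) + (-29) = 35
Area = |Σ|/2 = 17.5.
Net area = 226.5 − 17.5 = 209.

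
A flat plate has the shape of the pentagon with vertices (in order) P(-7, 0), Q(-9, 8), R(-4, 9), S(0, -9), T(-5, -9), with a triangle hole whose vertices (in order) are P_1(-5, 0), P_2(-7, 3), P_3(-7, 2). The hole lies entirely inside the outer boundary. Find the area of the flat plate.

87.5

Outer boundary:
Σ = (-56) + (-49) + (36) + (-45) + (-63) = -177
Area = |Σ|/2 = 88.5.
Hole:
Apply the shoelace formula: 2A = Σ (x_i·y_{i+1} − x_{i+1}·y_i), indices taken mod 3.
Σ = (-15) + (7) + (10) = 2
Area = |Σ|/2 = 1.
Net area = 88.5 − 1 = 87.5.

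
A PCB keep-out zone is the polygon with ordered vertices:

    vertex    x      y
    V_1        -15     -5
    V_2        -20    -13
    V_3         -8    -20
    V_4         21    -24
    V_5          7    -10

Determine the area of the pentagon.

Apply the shoelace (surveyor's) formula: 2A = Σ (x_i·y_{i+1} − x_{i+1}·y_i), indices taken mod 5.
Cross-terms: 95, 296, 612, -42, -185  ⇒  Σ = 776
Area = |Σ|/2 = 388.

388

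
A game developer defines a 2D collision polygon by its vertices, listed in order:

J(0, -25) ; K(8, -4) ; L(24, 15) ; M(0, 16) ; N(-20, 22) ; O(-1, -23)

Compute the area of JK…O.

Apply the shoelace formula: 2A = Σ (x_i·y_{i+1} − x_{i+1}·y_i), indices taken mod 6.
Cross-terms: 200, 216, 384, 320, 482, 25  ⇒  Σ = 1627
Area = |Σ|/2 = 813.5.

813.5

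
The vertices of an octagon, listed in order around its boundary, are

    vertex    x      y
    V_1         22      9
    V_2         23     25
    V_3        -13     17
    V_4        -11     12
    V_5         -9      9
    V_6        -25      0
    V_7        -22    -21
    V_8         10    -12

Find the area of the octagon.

Apply the shoelace (surveyor's) formula: 2A = Σ (x_i·y_{i+1} − x_{i+1}·y_i), indices taken mod 8.
V_1→V_2: (22)(25) − (23)(9) = 343
V_2→V_3: (23)(17) − (-13)(25) = 716
V_3→V_4: (-13)(12) − (-11)(17) = 31
V_4→V_5: (-11)(9) − (-9)(12) = 9
V_5→V_6: (-9)(0) − (-25)(9) = 225
V_6→V_7: (-25)(-21) − (-22)(0) = 525
V_7→V_8: (-22)(-12) − (10)(-21) = 474
V_8→V_1: (10)(9) − (22)(-12) = 354
Σ = 2677
Area = |Σ|/2 = 1338.5.

1338.5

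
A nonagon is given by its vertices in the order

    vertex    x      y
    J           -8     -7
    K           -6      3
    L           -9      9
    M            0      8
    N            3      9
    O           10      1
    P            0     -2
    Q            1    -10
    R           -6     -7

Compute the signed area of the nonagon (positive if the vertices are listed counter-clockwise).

-187.5

Apply the shoelace (surveyor's) formula: 2A = Σ (x_i·y_{i+1} − x_{i+1}·y_i), indices taken mod 9.
Σ = (-66) + (-27) + (-72) + (-24) + (-87) + (-20) + (2) + (-67) + (-14) = -375
Signed area = Σ/2 = -187.5 (negative ⇒ clockwise traversal).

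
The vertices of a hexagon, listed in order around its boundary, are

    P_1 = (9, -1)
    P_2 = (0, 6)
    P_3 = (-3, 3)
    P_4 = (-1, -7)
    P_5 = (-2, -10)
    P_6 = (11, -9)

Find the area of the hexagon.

145

P_1→P_2: (9)(6) − (0)(-1) = 54
P_2→P_3: (0)(3) − (-3)(6) = 18
P_3→P_4: (-3)(-7) − (-1)(3) = 24
P_4→P_5: (-1)(-10) − (-2)(-7) = -4
P_5→P_6: (-2)(-9) − (11)(-10) = 128
P_6→P_1: (11)(-1) − (9)(-9) = 70
Σ = 290
Area = |Σ|/2 = 145.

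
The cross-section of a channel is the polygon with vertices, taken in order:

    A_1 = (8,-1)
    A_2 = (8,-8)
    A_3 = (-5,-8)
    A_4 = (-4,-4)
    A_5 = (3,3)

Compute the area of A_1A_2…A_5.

99.5

Cross-terms: -56, -104, -12, 0, -27  ⇒  Σ = -199
Area = |Σ|/2 = 99.5.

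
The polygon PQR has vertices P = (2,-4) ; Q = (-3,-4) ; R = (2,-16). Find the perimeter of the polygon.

|PQ| = √((-5)² + (0)²) = √25 = 5
|QR| = √((5)² + (-12)²) = √169 = 13
|RP| = √((0)² + (12)²) = √144 = 12
Perimeter = 5 + 13 + 12 = 30.

30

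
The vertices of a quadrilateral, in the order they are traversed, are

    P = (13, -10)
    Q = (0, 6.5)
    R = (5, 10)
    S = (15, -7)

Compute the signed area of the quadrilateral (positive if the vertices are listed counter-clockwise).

-96

Cross-terms: 84.5, -32.5, -185, -59  ⇒  Σ = -192
Signed area = Σ/2 = -96 (negative ⇒ clockwise traversal).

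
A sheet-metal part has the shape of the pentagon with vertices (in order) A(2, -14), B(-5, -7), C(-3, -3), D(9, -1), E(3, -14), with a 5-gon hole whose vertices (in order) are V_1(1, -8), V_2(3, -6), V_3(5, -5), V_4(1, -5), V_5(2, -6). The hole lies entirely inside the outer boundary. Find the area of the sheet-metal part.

95

Outer boundary:
Σ = (-84) + (-6) + (30) + (-123) + (-14) = -197
Area = |Σ|/2 = 98.5.
Hole:
Apply the shoelace (surveyor's) formula: 2A = Σ (x_i·y_{i+1} − x_{i+1}·y_i), indices taken mod 5.
V_1→V_2: (1)(-6) − (3)(-8) = 18
V_2→V_3: (3)(-5) − (5)(-6) = 15
V_3→V_4: (5)(-5) − (1)(-5) = -20
V_4→V_5: (1)(-6) − (2)(-5) = 4
V_5→V_1: (2)(-8) − (1)(-6) = -10
Σ = 7
Area = |Σ|/2 = 3.5.
Net area = 98.5 − 3.5 = 95.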